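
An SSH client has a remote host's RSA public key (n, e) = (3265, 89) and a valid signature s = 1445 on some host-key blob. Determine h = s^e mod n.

3010

s^89 mod 3265 = 3010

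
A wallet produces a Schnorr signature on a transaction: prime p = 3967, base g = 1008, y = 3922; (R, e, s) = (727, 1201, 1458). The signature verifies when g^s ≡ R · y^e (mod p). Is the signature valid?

valid

g^s mod p:
Squares mod 3967: 1008^1≡1008, 1008^2≡512, 1008^4≡322, 1008^8≡542, 1008^16≡206, 1008^32≡2766, 1008^64≡2380, 1008^128≡3491, 1008^256≡457, 1008^512≡2565, 1008^1024≡1939
1458 = 1024 + 256 + 128 + 32 + 16 + 2, so 1008^1458 ≡ 1939·457·3491·2766·206·512 ≡ 3830 (mod 3967)
R · y^e mod p:
Squares mod 3967: 3922^1≡3922, 3922^2≡2025, 3922^4≡2714, 3922^8≡3044, 3922^16≡2991, 3922^32≡496, 3922^64≡62, 3922^128≡3844, 3922^256≡3228, 3922^512≡2642, 3922^1024≡2211
1201 = 1024 + 128 + 32 + 16 + 1, so 3922^1201 ≡ 2211·3844·496·2991·3922 ≡ 2117 (mod 3967)
727·2117 = 1539059 ≡ 3830 (mod 3967)
3830 ≡ 3830 (mod 3967); signature holds.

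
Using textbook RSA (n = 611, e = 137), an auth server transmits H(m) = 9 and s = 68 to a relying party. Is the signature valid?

Squares mod 611: s^1≡68, s^2≡347, s^4≡42, s^8≡542, s^16≡484, s^32≡243, s^64≡393, s^128≡477
137 = 128 + 8 + 1, so s^137 ≡ 477·542·68 ≡ 9 (mod 611)
s^137 mod 611 = 9 matches H(m).

valid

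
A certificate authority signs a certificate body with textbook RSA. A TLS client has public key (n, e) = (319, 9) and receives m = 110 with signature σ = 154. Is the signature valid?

σ^2 ≡ 154^2 = 23716 ≡ 110
σ^4 ≡ 110^2 = 12100 ≡ 297
σ^8 ≡ 297^2 = 88209 ≡ 165
9 = 8 + 1, so σ^9 ≡ 165·154 ≡ 209 (mod 319)
The recovered value 209 does not match the digest 110.

invalid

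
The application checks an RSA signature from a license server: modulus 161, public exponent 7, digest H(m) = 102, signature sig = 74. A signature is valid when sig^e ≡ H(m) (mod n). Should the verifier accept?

sig^2 ≡ 74^2 = 5476 ≡ 2
sig^4 ≡ 2^2 = 4
7 = 4 + 2 + 1, so sig^7 ≡ 4·2·74 ≡ 109 (mod 161)
109 ≠ 102, so verification fails.

reject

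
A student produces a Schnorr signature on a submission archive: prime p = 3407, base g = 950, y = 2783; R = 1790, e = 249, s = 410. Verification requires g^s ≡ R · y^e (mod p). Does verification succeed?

fails

g^s mod p:
950^2 = 902500 ≡ 3052
950^4 ≡ 3052^2 = 9314704 ≡ 3373
950^8 ≡ 3373^2 = 11377129 ≡ 1156
950^16 ≡ 1156^2 = 1336336 ≡ 792
950^32 ≡ 792^2 = 627264 ≡ 376
950^64 ≡ 376^2 = 141376 ≡ 1689
950^128 ≡ 1689^2 = 2852721 ≡ 1062
950^256 ≡ 1062^2 = 1127844 ≡ 127
410 = 256 + 128 + 16 + 8 + 2, so 950^410 ≡ 127·1062·792·1156·3052 ≡ 921 (mod 3407)
R · y^e mod p:
2783^2 = 7745089 ≡ 978
2783^4 ≡ 978^2 = 956484 ≡ 2524
2783^8 ≡ 2524^2 = 6370576 ≡ 2893
2783^16 ≡ 2893^2 = 8369449 ≡ 1857
2783^32 ≡ 1857^2 = 3448449 ≡ 565
2783^64 ≡ 565^2 = 319225 ≡ 2374
2783^128 ≡ 2374^2 = 5635876 ≡ 698
249 = 128 + 64 + 32 + 16 + 8 + 1, so 2783^249 ≡ 698·2374·565·1857·2893·2783 ≡ 1674 (mod 3407)
1790·1674 = 2996460 ≡ 1707 (mod 3407)
921 ≠ 1707; the check fails.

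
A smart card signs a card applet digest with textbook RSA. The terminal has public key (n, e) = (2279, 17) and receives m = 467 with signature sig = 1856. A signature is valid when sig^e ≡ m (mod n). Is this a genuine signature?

forged

sig^2 ≡ 1856^2 = 3444736 ≡ 1167
sig^4 ≡ 1167^2 = 1361889 ≡ 1326
sig^8 ≡ 1326^2 = 1758276 ≡ 1167
sig^16 ≡ 1167^2 = 1361889 ≡ 1326
17 = 16 + 1, so sig^17 ≡ 1326·1856 ≡ 2015 (mod 2279)
2015 ≠ 467, so verification fails.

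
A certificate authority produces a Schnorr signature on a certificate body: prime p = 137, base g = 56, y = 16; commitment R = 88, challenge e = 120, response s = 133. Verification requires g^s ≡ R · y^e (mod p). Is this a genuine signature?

genuine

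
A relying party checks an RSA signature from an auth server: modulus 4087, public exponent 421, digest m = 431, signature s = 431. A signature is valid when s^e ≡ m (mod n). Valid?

yes

Squares mod 4087: s^1≡431, s^2≡1846, s^4≡3245, s^8≡1913, s^16≡1704, s^32≡1846, s^64≡3245, s^128≡1913, s^256≡1704
421 = 256 + 128 + 32 + 4 + 1, so s^421 ≡ 1704·1913·1846·3245·431 ≡ 431 (mod 4087)
Since 431 equals the digest 431, verification succeeds.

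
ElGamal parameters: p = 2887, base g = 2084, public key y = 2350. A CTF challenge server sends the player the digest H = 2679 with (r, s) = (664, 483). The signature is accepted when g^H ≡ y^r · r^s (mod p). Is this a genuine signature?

Left side g^H mod p:
Squares mod 2887: 2084^1≡2084, 2084^2≡1008, 2084^4≡2727, 2084^8≡2504, 2084^16≡2339, 2084^32≡56, 2084^64≡249, 2084^128≡1374, 2084^256≡2665, 2084^512≡205, 2084^1024≡1607, 2084^2048≡1471
2679 = 2048 + 512 + 64 + 32 + 16 + 4 + 2 + 1, so 2084^2679 ≡ 1471·205·249·56·2339·2727·1008·2084 ≡ 1851 (mod 2887)
Right side y^r · r^s mod p:
Squares mod 2887: 2350^1≡2350, 2350^2≡2556, 2350^4≡2742, 2350^8≡816, 2350^16≡1846, 2350^32≡1056, 2350^64≡754, 2350^128≡2664, 2350^256≡650, 2350^512≡998
664 = 512 + 128 + 16 + 8, so 2350^664 ≡ 998·2664·1846·816 ≡ 2557 (mod 2887)
Squares mod 2887: 664^1≡664, 664^2≡2072, 664^4≡215, 664^8≡33, 664^16≡1089, 664^32≡2251, 664^64≡316, 664^128≡1698, 664^256≡1978
483 = 256 + 128 + 64 + 32 + 2 + 1, so 664^483 ≡ 1978·1698·316·2251·2072·664 ≡ 131 (mod 2887)
2557·131 = 334967 ≡ 75 (mod 2887)
1851 ≠ 75, so verification fails.

forged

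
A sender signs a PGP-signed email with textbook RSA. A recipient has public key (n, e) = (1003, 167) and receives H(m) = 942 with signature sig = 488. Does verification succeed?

sig^2 ≡ 488^2 = 238144 ≡ 433
sig^4 ≡ 433^2 = 187489 ≡ 931
sig^8 ≡ 931^2 = 866761 ≡ 169
sig^16 ≡ 169^2 = 28561 ≡ 477
sig^32 ≡ 477^2 = 227529 ≡ 851
sig^64 ≡ 851^2 = 724201 ≡ 35
sig^128 ≡ 35^2 = 1225 ≡ 222
167 = 128 + 32 + 4 + 2 + 1, so sig^167 ≡ 222·851·931·433·488 ≡ 942 (mod 1003)
942 = H(m), so the signature checks out.

passes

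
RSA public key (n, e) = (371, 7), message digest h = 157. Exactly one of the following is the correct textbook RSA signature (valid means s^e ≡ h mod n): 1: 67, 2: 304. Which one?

2

Candidate 1: Squares mod 371: 67^1≡67, 67^2≡37, 67^4≡256; 7 = 4 + 2 + 1, so 67^7 ≡ 256·37·67 ≡ 214 (mod 371)
Candidate 2: Squares mod 371: 304^1≡304, 304^2≡37, 304^4≡256; 7 = 4 + 2 + 1, so 304^7 ≡ 256·37·304 ≡ 157 (mod 371)
  → matches h = 157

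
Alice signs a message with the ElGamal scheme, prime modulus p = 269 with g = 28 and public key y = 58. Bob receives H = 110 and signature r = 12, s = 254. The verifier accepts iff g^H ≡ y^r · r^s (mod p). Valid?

yes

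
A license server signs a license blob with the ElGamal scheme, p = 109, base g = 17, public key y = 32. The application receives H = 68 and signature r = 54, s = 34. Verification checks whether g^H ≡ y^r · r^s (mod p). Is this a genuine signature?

genuine

Left side g^H mod p:
Squares mod 109: 17^1≡17, 17^2≡71, 17^4≡27, 17^8≡75, 17^16≡66, 17^32≡105, 17^64≡16
68 = 64 + 4, so 17^68 ≡ 16·27 ≡ 105 (mod 109)
Right side y^r · r^s mod p:
Squares mod 109: 32^1≡32, 32^2≡43, 32^4≡105, 32^8≡16, 32^16≡38, 32^32≡27
54 = 32 + 16 + 4 + 2, so 32^54 ≡ 27·38·105·43 ≡ 108 (mod 109)
Squares mod 109: 54^1≡54, 54^2≡82, 54^4≡75, 54^8≡66, 54^16≡105, 54^32≡16
34 = 32 + 2, so 54^34 ≡ 16·82 ≡ 4 (mod 109)
108·4 = 432 ≡ 105 (mod 109)
105 ≡ 105 (mod 109), so the signature is genuine.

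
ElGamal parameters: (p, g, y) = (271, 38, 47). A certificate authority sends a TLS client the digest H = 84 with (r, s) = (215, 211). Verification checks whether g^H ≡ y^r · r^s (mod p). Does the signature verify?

does not verify

Left side g^H mod p:
38^2 = 1444 ≡ 89
38^4 ≡ 89^2 = 7921 ≡ 62
38^8 ≡ 62^2 = 3844 ≡ 50
38^16 ≡ 50^2 = 2500 ≡ 61
38^32 ≡ 61^2 = 3721 ≡ 198
38^64 ≡ 198^2 = 39204 ≡ 180
84 = 64 + 16 + 4, so 38^84 ≡ 180·61·62 ≡ 8 (mod 271)
Right side y^r · r^s mod p:
47^2 = 2209 ≡ 41
47^4 ≡ 41^2 = 1681 ≡ 55
47^8 ≡ 55^2 = 3025 ≡ 44
47^16 ≡ 44^2 = 1936 ≡ 39
47^32 ≡ 39^2 = 1521 ≡ 166
47^64 ≡ 166^2 = 27556 ≡ 185
47^128 ≡ 185^2 = 34225 ≡ 79
215 = 128 + 64 + 16 + 4 + 2 + 1, so 47^215 ≡ 79·185·39·55·41·47 ≡ 102 (mod 271)
215^2 = 46225 ≡ 155
215^4 ≡ 155^2 = 24025 ≡ 177
215^8 ≡ 177^2 = 31329 ≡ 164
215^16 ≡ 164^2 = 26896 ≡ 67
215^32 ≡ 67^2 = 4489 ≡ 153
215^64 ≡ 153^2 = 23409 ≡ 103
215^128 ≡ 103^2 = 10609 ≡ 40
211 = 128 + 64 + 16 + 2 + 1, so 215^211 ≡ 40·103·67·155·215 ≡ 59 (mod 271)
102·59 = 6018 ≡ 56 (mod 271)
8 ≠ 56, so verification fails.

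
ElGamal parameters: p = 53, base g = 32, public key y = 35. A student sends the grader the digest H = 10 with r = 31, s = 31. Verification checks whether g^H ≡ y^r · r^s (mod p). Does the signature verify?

Left side g^H mod p:
32^2 = 1024 ≡ 17
32^4 ≡ 17^2 = 289 ≡ 24
32^8 ≡ 24^2 = 576 ≡ 46
10 = 8 + 2, so 32^10 ≡ 46·17 ≡ 40 (mod 53)
Right side y^r · r^s mod p:
35^2 = 1225 ≡ 6
35^4 ≡ 6^2 = 36
35^8 ≡ 36^2 = 1296 ≡ 24
35^16 ≡ 24^2 = 576 ≡ 46
31 = 16 + 8 + 4 + 2 + 1, so 35^31 ≡ 46·24·36·6·35 ≡ 12 (mod 53)
31^2 = 961 ≡ 7
31^4 ≡ 7^2 = 49
31^8 ≡ 49^2 = 2401 ≡ 16
31^16 ≡ 16^2 = 256 ≡ 44
31 = 16 + 8 + 4 + 2 + 1, so 31^31 ≡ 44·16·49·7·31 ≡ 18 (mod 53)
12·18 = 216 ≡ 4 (mod 53)
40 ≠ 4, so verification fails.

does not verify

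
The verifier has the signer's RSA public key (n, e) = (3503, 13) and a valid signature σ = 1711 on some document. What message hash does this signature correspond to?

σ^13 mod 3503 = 3044

3044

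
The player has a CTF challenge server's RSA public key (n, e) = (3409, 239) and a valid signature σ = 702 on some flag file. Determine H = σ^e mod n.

480

Squares mod 3409: σ^1≡702, σ^2≡1908, σ^4≡3061, σ^8≡1789, σ^16≡2879, σ^32≡1362, σ^64≡548, σ^128≡312
239 = 128 + 64 + 32 + 8 + 4 + 2 + 1, so σ^239 ≡ 312·548·1362·1789·3061·1908·702 ≡ 480 (mod 3409)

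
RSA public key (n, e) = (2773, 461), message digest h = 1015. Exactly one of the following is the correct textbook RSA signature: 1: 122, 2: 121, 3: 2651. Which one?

1

Candidate 1: Squares mod 2773: 122^1≡122, 122^2≡1019, 122^4≡1259, 122^8≡1698, 122^16≡2057, 122^32≡2424, 122^64≡2562, 122^128≡153, 122^256≡1225; 461 = 256 + 128 + 64 + 8 + 4 + 1, so 122^461 ≡ 1225·153·2562·1698·1259·122 ≡ 1015 (mod 2773)
  → matches h = 1015
Candidate 2: Squares mod 2773: 121^1≡121, 121^2≡776, 121^4≡435, 121^8≡661, 121^16≡1560, 121^32≡1679, 121^64≡1673, 121^128≡972, 121^256≡1964; 461 = 256 + 128 + 64 + 8 + 4 + 1, so 121^461 ≡ 1964·972·1673·661·435·121 ≡ 920 (mod 2773)
Candidate 3: Squares mod 2773: 2651^1≡2651, 2651^2≡1019, 2651^4≡1259, 2651^8≡1698, 2651^16≡2057, 2651^32≡2424, 2651^64≡2562, 2651^128≡153, 2651^256≡1225; 461 = 256 + 128 + 64 + 8 + 4 + 1, so 2651^461 ≡ 1225·153·2562·1698·1259·2651 ≡ 1758 (mod 2773)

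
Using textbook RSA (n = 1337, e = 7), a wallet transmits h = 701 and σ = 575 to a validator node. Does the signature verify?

verifies

σ^2 ≡ 575^2 = 330625 ≡ 386
σ^4 ≡ 386^2 = 148996 ≡ 589
7 = 4 + 2 + 1, so σ^7 ≡ 589·386·575 ≡ 701 (mod 1337)
701 = h, so the signature checks out.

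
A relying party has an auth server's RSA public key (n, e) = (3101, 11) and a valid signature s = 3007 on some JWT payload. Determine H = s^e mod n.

58

Squares mod 3101: s^1≡3007, s^2≡2634, s^4≡1019, s^8≡2627
11 = 8 + 2 + 1, so s^11 ≡ 2627·2634·3007 ≡ 58 (mod 3101)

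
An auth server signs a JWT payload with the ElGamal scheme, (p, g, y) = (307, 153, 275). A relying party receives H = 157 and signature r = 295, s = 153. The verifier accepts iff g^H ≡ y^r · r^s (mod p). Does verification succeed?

Left side g^H mod p:
Squares mod 307: 153^1≡153, 153^2≡77, 153^4≡96, 153^8≡6, 153^16≡36, 153^32≡68, 153^64≡19, 153^128≡54
157 = 128 + 16 + 8 + 4 + 1, so 153^157 ≡ 54·36·6·96·153 ≡ 96 (mod 307)
Right side y^r · r^s mod p:
Squares mod 307: 275^1≡275, 275^2≡103, 275^4≡171, 275^8≡76, 275^16≡250, 275^32≡179, 275^64≡113, 275^128≡182, 275^256≡275
295 = 256 + 32 + 4 + 2 + 1, so 275^295 ≡ 275·179·171·103·275 ≡ 96 (mod 307)
Squares mod 307: 295^1≡295, 295^2≡144, 295^4≡167, 295^8≡259, 295^16≡155, 295^32≡79, 295^64≡101, 295^128≡70
153 = 128 + 16 + 8 + 1, so 295^153 ≡ 70·155·259·295 ≡ 1 (mod 307)
96·1 = 96 ≡ 96 (mod 307)
96 ≡ 96 (mod 307), so the signature is genuine.

passes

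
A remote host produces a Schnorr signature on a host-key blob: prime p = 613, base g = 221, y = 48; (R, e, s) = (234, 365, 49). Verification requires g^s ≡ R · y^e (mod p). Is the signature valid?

invalid

g^s mod p:
Squares mod 613: 221^1≡221, 221^2≡414, 221^4≡369, 221^8≡75, 221^16≡108, 221^32≡17
49 = 32 + 16 + 1, so 221^49 ≡ 17·108·221 ≡ 563 (mod 613)
R · y^e mod p:
Squares mod 613: 48^1≡48, 48^2≡465, 48^4≡449, 48^8≡537, 48^16≡259, 48^32≡264, 48^64≡427, 48^128≡268, 48^256≡103
365 = 256 + 64 + 32 + 8 + 4 + 1, so 48^365 ≡ 103·427·264·537·449·48 ≡ 36 (mod 613)
234·36 = 8424 ≡ 455 (mod 613)
563 ≠ 455; the check fails.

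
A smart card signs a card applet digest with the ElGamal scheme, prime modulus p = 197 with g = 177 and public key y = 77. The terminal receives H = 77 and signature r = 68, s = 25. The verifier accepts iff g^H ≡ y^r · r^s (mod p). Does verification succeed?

passes

Left side g^H mod p:
Squares mod 197: 177^1≡177, 177^2≡6, 177^4≡36, 177^8≡114, 177^16≡191, 177^32≡36, 177^64≡114
77 = 64 + 8 + 4 + 1, so 177^77 ≡ 114·114·36·177 ≡ 183 (mod 197)
Right side y^r · r^s mod p:
Squares mod 197: 77^1≡77, 77^2≡19, 77^4≡164, 77^8≡104, 77^16≡178, 77^32≡164, 77^64≡104
68 = 64 + 4, so 77^68 ≡ 104·164 ≡ 114 (mod 197)
Squares mod 197: 68^1≡68, 68^2≡93, 68^4≡178, 68^8≡164, 68^16≡104
25 = 16 + 8 + 1, so 68^25 ≡ 104·164·68 ≡ 69 (mod 197)
114·69 = 7866 ≡ 183 (mod 197)
183 ≡ 183 (mod 197), so the signature is genuine.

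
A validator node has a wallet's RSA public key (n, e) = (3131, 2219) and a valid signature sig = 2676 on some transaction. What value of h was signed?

sig^2 ≡ 2676^2 = 7160976 ≡ 379
sig^4 ≡ 379^2 = 143641 ≡ 2746
sig^8 ≡ 2746^2 = 7540516 ≡ 1068
sig^16 ≡ 1068^2 = 1140624 ≡ 940
sig^32 ≡ 940^2 = 883600 ≡ 658
sig^64 ≡ 658^2 = 432964 ≡ 886
sig^128 ≡ 886^2 = 784996 ≡ 2246
sig^256 ≡ 2246^2 = 5044516 ≡ 475
sig^512 ≡ 475^2 = 225625 ≡ 193
sig^1024 ≡ 193^2 = 37249 ≡ 2808
sig^2048 ≡ 2808^2 = 7884864 ≡ 1006
2219 = 2048 + 128 + 32 + 8 + 2 + 1, so sig^2219 ≡ 1006·2246·658·1068·379·2676 ≡ 741 (mod 3131)

741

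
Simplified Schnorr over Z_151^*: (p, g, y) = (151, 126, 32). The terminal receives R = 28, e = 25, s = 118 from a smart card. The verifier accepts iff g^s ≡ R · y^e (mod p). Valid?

no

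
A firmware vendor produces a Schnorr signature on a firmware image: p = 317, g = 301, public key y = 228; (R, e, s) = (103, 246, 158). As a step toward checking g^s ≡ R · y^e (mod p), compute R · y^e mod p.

1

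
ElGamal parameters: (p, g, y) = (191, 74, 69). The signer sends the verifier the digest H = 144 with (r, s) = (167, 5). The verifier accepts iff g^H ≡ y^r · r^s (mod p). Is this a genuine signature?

forged

Left side g^H mod p:
Squares mod 191: 74^1≡74, 74^2≡128, 74^4≡149, 74^8≡45, 74^16≡115, 74^32≡46, 74^64≡15, 74^128≡34
144 = 128 + 16, so 74^144 ≡ 34·115 ≡ 90 (mod 191)
Right side y^r · r^s mod p:
Squares mod 191: 69^1≡69, 69^2≡177, 69^4≡5, 69^8≡25, 69^16≡52, 69^32≡30, 69^64≡136, 69^128≡160
167 = 128 + 32 + 4 + 2 + 1, so 69^167 ≡ 160·30·5·177·69 ≡ 153 (mod 191)
Squares mod 191: 167^1≡167, 167^2≡3, 167^4≡9
5 = 4 + 1, so 167^5 ≡ 9·167 ≡ 166 (mod 191)
153·166 = 25398 ≡ 186 (mod 191)
90 ≠ 186, so verification fails.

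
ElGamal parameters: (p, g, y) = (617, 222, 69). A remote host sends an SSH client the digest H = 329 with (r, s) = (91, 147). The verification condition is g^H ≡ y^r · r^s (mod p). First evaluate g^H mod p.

Squares mod 617: 222^1≡222, 222^2≡541, 222^4≡223, 222^8≡369, 222^16≡421, 222^32≡162, 222^64≡330, 222^128≡308, 222^256≡463
329 = 256 + 64 + 8 + 1, so 222^329 ≡ 463·330·369·222 ≡ 234 (mod 617)

234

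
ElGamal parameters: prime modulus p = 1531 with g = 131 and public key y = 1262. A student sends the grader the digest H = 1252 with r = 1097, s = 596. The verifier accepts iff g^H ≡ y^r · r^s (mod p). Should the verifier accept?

Left side g^H mod p:
Squares mod 1531: 131^1≡131, 131^2≡320, 131^4≡1354, 131^8≡709, 131^16≡513, 131^32≡1368, 131^64≡542, 131^128≡1343, 131^256≡131, 131^512≡320, 131^1024≡1354
1252 = 1024 + 128 + 64 + 32 + 4, so 131^1252 ≡ 1354·1343·542·1368·1354 ≡ 1459 (mod 1531)
Right side y^r · r^s mod p:
Squares mod 1531: 1262^1≡1262, 1262^2≡404, 1262^4≡930, 1262^8≡1416, 1262^16≡977, 1262^32≡716, 1262^64≡1302, 1262^128≡387, 1262^256≡1262, 1262^512≡404, 1262^1024≡930
1097 = 1024 + 64 + 8 + 1, so 1262^1097 ≡ 930·1302·1416·1262 ≡ 1339 (mod 1531)
Squares mod 1531: 1097^1≡1097, 1097^2≡43, 1097^4≡318, 1097^8≡78, 1097^16≡1491, 1097^32≡69, 1097^64≡168, 1097^128≡666, 1097^256≡1097, 1097^512≡43
596 = 512 + 64 + 16 + 4, so 1097^596 ≡ 43·168·1491·318 ≡ 1340 (mod 1531)
1339·1340 = 1794260 ≡ 1459 (mod 1531)
1459 ≡ 1459 (mod 1531), so the signature is genuine.

accept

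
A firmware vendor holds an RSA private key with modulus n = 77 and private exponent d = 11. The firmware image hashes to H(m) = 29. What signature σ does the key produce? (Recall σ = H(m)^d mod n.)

29

Squares mod 77: (H(m))^1≡29, (H(m))^2≡71, (H(m))^4≡36, (H(m))^8≡64
11 = 8 + 2 + 1, so (H(m))^11 ≡ 64·71·29 ≡ 29 (mod 77)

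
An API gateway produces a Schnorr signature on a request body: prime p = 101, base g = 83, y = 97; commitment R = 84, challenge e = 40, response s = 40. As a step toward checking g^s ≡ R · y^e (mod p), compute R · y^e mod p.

97^2 = 9409 ≡ 16
97^4 ≡ 16^2 = 256 ≡ 54
97^8 ≡ 54^2 = 2916 ≡ 88
97^16 ≡ 88^2 = 7744 ≡ 68
97^32 ≡ 68^2 = 4624 ≡ 79
40 = 32 + 8, so 97^40 ≡ 79·88 ≡ 84 (mod 101)
R · y^e ≡ 84·84 = 7056 ≡ 87 (mod 101)

87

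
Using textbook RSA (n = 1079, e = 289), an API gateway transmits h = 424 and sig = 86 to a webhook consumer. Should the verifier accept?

accept

sig^2 ≡ 86^2 = 7396 ≡ 922
sig^4 ≡ 922^2 = 850084 ≡ 911
sig^8 ≡ 911^2 = 829921 ≡ 170
sig^16 ≡ 170^2 = 28900 ≡ 846
sig^32 ≡ 846^2 = 715716 ≡ 339
sig^64 ≡ 339^2 = 114921 ≡ 547
sig^128 ≡ 547^2 = 299209 ≡ 326
sig^256 ≡ 326^2 = 106276 ≡ 534
289 = 256 + 32 + 1, so sig^289 ≡ 534·339·86 ≡ 424 (mod 1079)
sig^289 mod 1079 = 424 matches h.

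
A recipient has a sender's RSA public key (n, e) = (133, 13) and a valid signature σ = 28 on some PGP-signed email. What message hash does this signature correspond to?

63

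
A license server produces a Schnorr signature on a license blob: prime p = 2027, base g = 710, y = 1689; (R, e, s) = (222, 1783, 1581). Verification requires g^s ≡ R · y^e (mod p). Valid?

g^s mod p:
Squares mod 2027: 710^1≡710, 710^2≡1404, 710^4≡972, 710^8≡202, 710^16≡264, 710^32≡778, 710^64≡1238, 710^128≡232, 710^256≡1122, 710^512≡117, 710^1024≡1527
1581 = 1024 + 512 + 32 + 8 + 4 + 1, so 710^1581 ≡ 1527·117·778·202·972·710 ≡ 1279 (mod 2027)
R · y^e mod p:
Squares mod 2027: 1689^1≡1689, 1689^2≡732, 1689^4≡696, 1689^8≡1990, 1689^16≡1369, 1689^32≡1213, 1689^64≡1794, 1689^128≡1587, 1689^256≡1035, 1689^512≡969, 1689^1024≡460
1783 = 1024 + 512 + 128 + 64 + 32 + 16 + 4 + 2 + 1, so 1689^1783 ≡ 460·969·1587·1794·1213·1369·696·732·1689 ≡ 1001 (mod 2027)
222·1001 = 222222 ≡ 1279 (mod 2027)
1279 ≡ 1279 (mod 2027); signature holds.

yes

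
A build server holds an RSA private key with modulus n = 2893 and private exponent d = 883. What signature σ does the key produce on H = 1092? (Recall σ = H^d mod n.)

H^2 ≡ 1092^2 = 1192464 ≡ 548
H^4 ≡ 548^2 = 300304 ≡ 2325
H^8 ≡ 2325^2 = 5405625 ≡ 1501
H^16 ≡ 1501^2 = 2253001 ≡ 2247
H^32 ≡ 2247^2 = 5049009 ≡ 724
H^64 ≡ 724^2 = 524176 ≡ 543
H^128 ≡ 543^2 = 294849 ≡ 2656
H^256 ≡ 2656^2 = 7054336 ≡ 1202
H^512 ≡ 1202^2 = 1444804 ≡ 1197
883 = 512 + 256 + 64 + 32 + 16 + 2 + 1, so H^883 ≡ 1197·1202·543·724·2247·548·1092 ≡ 247 (mod 2893)

247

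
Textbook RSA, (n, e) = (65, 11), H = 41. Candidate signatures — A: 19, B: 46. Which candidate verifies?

B

Candidate A: 19^2 = 361 ≡ 36; 19^4 ≡ 36^2 = 1296 ≡ 61; 19^8 ≡ 61^2 = 3721 ≡ 16; 11 = 8 + 2 + 1, so 19^11 ≡ 16·36·19 ≡ 24 (mod 65)
Candidate B: 46^2 = 2116 ≡ 36; 46^4 ≡ 36^2 = 1296 ≡ 61; 46^8 ≡ 61^2 = 3721 ≡ 16; 11 = 8 + 2 + 1, so 46^11 ≡ 16·36·46 ≡ 41 (mod 65)
  → matches H = 41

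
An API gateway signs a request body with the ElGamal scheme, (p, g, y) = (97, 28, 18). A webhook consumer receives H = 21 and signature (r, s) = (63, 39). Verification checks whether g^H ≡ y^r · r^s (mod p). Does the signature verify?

Left side g^H mod p:
28^2 = 784 ≡ 8
28^4 ≡ 8^2 = 64
28^8 ≡ 64^2 = 4096 ≡ 22
28^16 ≡ 22^2 = 484 ≡ 96
21 = 16 + 4 + 1, so 28^21 ≡ 96·64·28 ≡ 51 (mod 97)
Right side y^r · r^s mod p:
18^2 = 324 ≡ 33
18^4 ≡ 33^2 = 1089 ≡ 22
18^8 ≡ 22^2 = 484 ≡ 96
18^16 ≡ 96^2 = 9216 ≡ 1
18^32 ≡ 1^2 = 1
63 = 32 + 16 + 8 + 4 + 2 + 1, so 18^63 ≡ 1·1·96·22·33·18 ≡ 27 (mod 97)
63^2 = 3969 ≡ 89
63^4 ≡ 89^2 = 7921 ≡ 64
63^8 ≡ 64^2 = 4096 ≡ 22
63^16 ≡ 22^2 = 484 ≡ 96
63^32 ≡ 96^2 = 9216 ≡ 1
39 = 32 + 4 + 2 + 1, so 63^39 ≡ 1·64·89·63 ≡ 45 (mod 97)
27·45 = 1215 ≡ 51 (mod 97)
51 ≡ 51 (mod 97), so the signature is genuine.

verifies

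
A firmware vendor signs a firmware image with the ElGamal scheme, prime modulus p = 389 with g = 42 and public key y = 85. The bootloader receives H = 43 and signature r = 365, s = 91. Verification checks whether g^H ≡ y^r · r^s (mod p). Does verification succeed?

passes

Left side g^H mod p:
Squares mod 389: 42^1≡42, 42^2≡208, 42^4≡85, 42^8≡223, 42^16≡326, 42^32≡79
43 = 32 + 8 + 2 + 1, so 42^43 ≡ 79·223·208·42 ≡ 97 (mod 389)
Right side y^r · r^s mod p:
Squares mod 389: 85^1≡85, 85^2≡223, 85^4≡326, 85^8≡79, 85^16≡17, 85^32≡289, 85^64≡275, 85^128≡159, 85^256≡385
365 = 256 + 64 + 32 + 8 + 4 + 1, so 85^365 ≡ 385·275·289·79·326·85 ≡ 69 (mod 389)
Squares mod 389: 365^1≡365, 365^2≡187, 365^4≡348, 365^8≡125, 365^16≡65, 365^32≡335, 365^64≡193
91 = 64 + 16 + 8 + 2 + 1, so 365^91 ≡ 193·65·125·187·365 ≡ 210 (mod 389)
69·210 = 14490 ≡ 97 (mod 389)
97 ≡ 97 (mod 389), so the signature is genuine.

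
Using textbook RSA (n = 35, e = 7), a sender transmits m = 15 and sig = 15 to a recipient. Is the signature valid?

valid

Squares mod 35: sig^1≡15, sig^2≡15, sig^4≡15
7 = 4 + 2 + 1, so sig^7 ≡ 15·15·15 ≡ 15 (mod 35)
15 = m, so the signature checks out.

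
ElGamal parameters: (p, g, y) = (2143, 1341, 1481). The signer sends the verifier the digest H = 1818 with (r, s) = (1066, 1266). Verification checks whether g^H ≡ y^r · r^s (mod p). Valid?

no

Left side g^H mod p:
1341^2 = 1798281 ≡ 304
1341^4 ≡ 304^2 = 92416 ≡ 267
1341^8 ≡ 267^2 = 71289 ≡ 570
1341^16 ≡ 570^2 = 324900 ≡ 1307
1341^32 ≡ 1307^2 = 1708249 ≡ 278
1341^64 ≡ 278^2 = 77284 ≡ 136
1341^128 ≡ 136^2 = 18496 ≡ 1352
1341^256 ≡ 1352^2 = 1827904 ≡ 2068
1341^512 ≡ 2068^2 = 4276624 ≡ 1339
1341^1024 ≡ 1339^2 = 1792921 ≡ 1373
1818 = 1024 + 512 + 256 + 16 + 8 + 2, so 1341^1818 ≡ 1373·1339·2068·1307·570·304 ≡ 1457 (mod 2143)
Right side y^r · r^s mod p:
1481^2 = 2193361 ≡ 1072
1481^4 ≡ 1072^2 = 1149184 ≡ 536
1481^8 ≡ 536^2 = 287296 ≡ 134
1481^16 ≡ 134^2 = 17956 ≡ 812
1481^32 ≡ 812^2 = 659344 ≡ 1443
1481^64 ≡ 1443^2 = 2082249 ≡ 1396
1481^128 ≡ 1396^2 = 1948816 ≡ 829
1481^256 ≡ 829^2 = 687241 ≡ 1481
1481^512 ≡ 1481^2 = 2193361 ≡ 1072
1481^1024 ≡ 1072^2 = 1149184 ≡ 536
1066 = 1024 + 32 + 8 + 2, so 1481^1066 ≡ 536·1443·134·1072 ≡ 1133 (mod 2143)
1066^2 = 1136356 ≡ 566
1066^4 ≡ 566^2 = 320356 ≡ 1049
1066^8 ≡ 1049^2 = 1100401 ≡ 1042
1066^16 ≡ 1042^2 = 1085764 ≡ 1406
1066^32 ≡ 1406^2 = 1976836 ≡ 990
1066^64 ≡ 990^2 = 980100 ≡ 749
1066^128 ≡ 749^2 = 561001 ≡ 1678
1066^256 ≡ 1678^2 = 2815684 ≡ 1925
1066^512 ≡ 1925^2 = 3705625 ≡ 378
1066^1024 ≡ 378^2 = 142884 ≡ 1446
1266 = 1024 + 128 + 64 + 32 + 16 + 2, so 1066^1266 ≡ 1446·1678·749·990·1406·566 ≡ 1072 (mod 2143)
1133·1072 = 1214576 ≡ 1638 (mod 2143)
1457 ≠ 1638, so verification fails.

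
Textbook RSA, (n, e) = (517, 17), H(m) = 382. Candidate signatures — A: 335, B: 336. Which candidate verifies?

B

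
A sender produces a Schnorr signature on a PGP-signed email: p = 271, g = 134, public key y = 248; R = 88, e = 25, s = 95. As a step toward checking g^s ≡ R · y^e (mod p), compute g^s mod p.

134^2 = 17956 ≡ 70
134^4 ≡ 70^2 = 4900 ≡ 22
134^8 ≡ 22^2 = 484 ≡ 213
134^16 ≡ 213^2 = 45369 ≡ 112
134^32 ≡ 112^2 = 12544 ≡ 78
134^64 ≡ 78^2 = 6084 ≡ 122
95 = 64 + 16 + 8 + 4 + 2 + 1, so 134^95 ≡ 122·112·213·22·70·134 ≡ 160 (mod 271)

160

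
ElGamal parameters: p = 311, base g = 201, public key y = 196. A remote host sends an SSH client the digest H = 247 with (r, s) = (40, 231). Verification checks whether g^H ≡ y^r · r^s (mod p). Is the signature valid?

Left side g^H mod p:
Squares mod 311: 201^1≡201, 201^2≡282, 201^4≡219, 201^8≡67, 201^16≡135, 201^32≡187, 201^64≡137, 201^128≡109
247 = 128 + 64 + 32 + 16 + 4 + 2 + 1, so 201^247 ≡ 109·137·187·135·219·282·201 ≡ 90 (mod 311)
Right side y^r · r^s mod p:
Squares mod 311: 196^1≡196, 196^2≡163, 196^4≡134, 196^8≡229, 196^16≡193, 196^32≡240
40 = 32 + 8, so 196^40 ≡ 240·229 ≡ 224 (mod 311)
Squares mod 311: 40^1≡40, 40^2≡45, 40^4≡159, 40^8≡90, 40^16≡14, 40^32≡196, 40^64≡163, 40^128≡134
231 = 128 + 64 + 32 + 4 + 2 + 1, so 40^231 ≡ 134·163·196·159·45·40 ≡ 30 (mod 311)
224·30 = 6720 ≡ 189 (mod 311)
90 ≠ 189, so verification fails.

invalid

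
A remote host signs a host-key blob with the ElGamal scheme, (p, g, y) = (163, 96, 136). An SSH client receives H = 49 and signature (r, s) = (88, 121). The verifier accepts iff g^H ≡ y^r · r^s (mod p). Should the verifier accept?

Left side g^H mod p:
96^2 = 9216 ≡ 88
96^4 ≡ 88^2 = 7744 ≡ 83
96^8 ≡ 83^2 = 6889 ≡ 43
96^16 ≡ 43^2 = 1849 ≡ 56
96^32 ≡ 56^2 = 3136 ≡ 39
49 = 32 + 16 + 1, so 96^49 ≡ 39·56·96 ≡ 46 (mod 163)
Right side y^r · r^s mod p:
136^2 = 18496 ≡ 77
136^4 ≡ 77^2 = 5929 ≡ 61
136^8 ≡ 61^2 = 3721 ≡ 135
136^16 ≡ 135^2 = 18225 ≡ 132
136^32 ≡ 132^2 = 17424 ≡ 146
136^64 ≡ 146^2 = 21316 ≡ 126
88 = 64 + 16 + 8, so 136^88 ≡ 126·132·135 ≡ 158 (mod 163)
88^2 = 7744 ≡ 83
88^4 ≡ 83^2 = 6889 ≡ 43
88^8 ≡ 43^2 = 1849 ≡ 56
88^16 ≡ 56^2 = 3136 ≡ 39
88^32 ≡ 39^2 = 1521 ≡ 54
88^64 ≡ 54^2 = 2916 ≡ 145
121 = 64 + 32 + 16 + 8 + 1, so 88^121 ≡ 145·54·39·56·88 ≡ 90 (mod 163)
158·90 = 14220 ≡ 39 (mod 163)
46 ≠ 39, so verification fails.

reject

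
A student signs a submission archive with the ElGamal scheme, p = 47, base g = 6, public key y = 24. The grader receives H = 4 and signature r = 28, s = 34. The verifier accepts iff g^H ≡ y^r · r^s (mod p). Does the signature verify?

verifies

Left side g^H mod p:
6^2 = 36
6^4 ≡ 36^2 = 1296 ≡ 27
Right side y^r · r^s mod p:
24^2 = 576 ≡ 12
24^4 ≡ 12^2 = 144 ≡ 3
24^8 ≡ 3^2 = 9
24^16 ≡ 9^2 = 81 ≡ 34
28 = 16 + 8 + 4, so 24^28 ≡ 34·9·3 ≡ 25 (mod 47)
28^2 = 784 ≡ 32
28^4 ≡ 32^2 = 1024 ≡ 37
28^8 ≡ 37^2 = 1369 ≡ 6
28^16 ≡ 6^2 = 36
28^32 ≡ 36^2 = 1296 ≡ 27
34 = 32 + 2, so 28^34 ≡ 27·32 ≡ 18 (mod 47)
25·18 = 450 ≡ 27 (mod 47)
27 ≡ 27 (mod 47), so the signature is genuine.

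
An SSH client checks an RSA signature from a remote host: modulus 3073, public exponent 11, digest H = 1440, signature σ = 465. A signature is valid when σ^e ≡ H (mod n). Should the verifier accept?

accept

σ^2 ≡ 465^2 = 216225 ≡ 1115
σ^4 ≡ 1115^2 = 1243225 ≡ 1733
σ^8 ≡ 1733^2 = 3003289 ≡ 968
11 = 8 + 2 + 1, so σ^11 ≡ 968·1115·465 ≡ 1440 (mod 3073)
σ^11 mod 3073 = 1440 matches H.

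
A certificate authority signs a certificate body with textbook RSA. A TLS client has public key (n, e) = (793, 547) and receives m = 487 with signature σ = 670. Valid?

yes

Squares mod 793: σ^1≡670, σ^2≡62, σ^4≡672, σ^8≡367, σ^16≡672, σ^32≡367, σ^64≡672, σ^128≡367, σ^256≡672, σ^512≡367
547 = 512 + 32 + 2 + 1, so σ^547 ≡ 367·367·62·670 ≡ 487 (mod 793)
487 = m, so the signature checks out.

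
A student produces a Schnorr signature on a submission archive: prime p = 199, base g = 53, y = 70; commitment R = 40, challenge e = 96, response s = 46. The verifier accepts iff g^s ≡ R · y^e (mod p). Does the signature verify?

g^s mod p:
53^2 = 2809 ≡ 23
53^4 ≡ 23^2 = 529 ≡ 131
53^8 ≡ 131^2 = 17161 ≡ 47
53^16 ≡ 47^2 = 2209 ≡ 20
53^32 ≡ 20^2 = 400 ≡ 2
46 = 32 + 8 + 4 + 2, so 53^46 ≡ 2·47·131·23 ≡ 45 (mod 199)
R · y^e mod p:
70^2 = 4900 ≡ 124
70^4 ≡ 124^2 = 15376 ≡ 53
70^8 ≡ 53^2 = 2809 ≡ 23
70^16 ≡ 23^2 = 529 ≡ 131
70^32 ≡ 131^2 = 17161 ≡ 47
70^64 ≡ 47^2 = 2209 ≡ 20
96 = 64 + 32, so 70^96 ≡ 20·47 ≡ 144 (mod 199)
40·144 = 5760 ≡ 188 (mod 199)
45 ≠ 188; the check fails.

does not verify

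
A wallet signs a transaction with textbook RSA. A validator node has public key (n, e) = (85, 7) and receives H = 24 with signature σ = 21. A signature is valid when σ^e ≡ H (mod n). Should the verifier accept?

reject

σ^7 mod 85 = 81
The recovered value 81 does not match the digest 24.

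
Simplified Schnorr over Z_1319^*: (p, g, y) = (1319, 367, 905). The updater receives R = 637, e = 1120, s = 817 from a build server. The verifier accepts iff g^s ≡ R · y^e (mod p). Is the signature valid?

g^s mod p:
Squares mod 1319: 367^1≡367, 367^2≡151, 367^4≡378, 367^8≡432, 367^16≡645, 367^32≡540, 367^64≡101, 367^128≡968, 367^256≡534, 367^512≡252
817 = 512 + 256 + 32 + 16 + 1, so 367^817 ≡ 252·534·540·645·367 ≡ 221 (mod 1319)
R · y^e mod p:
Squares mod 1319: 905^1≡905, 905^2≡1245, 905^4≡200, 905^8≡430, 905^16≡240, 905^32≡883, 905^64≡160, 905^128≡539, 905^256≡341, 905^512≡209, 905^1024≡154
1120 = 1024 + 64 + 32, so 905^1120 ≡ 154·160·883 ≡ 215 (mod 1319)
637·215 = 136955 ≡ 1098 (mod 1319)
221 ≠ 1098; the check fails.

invalid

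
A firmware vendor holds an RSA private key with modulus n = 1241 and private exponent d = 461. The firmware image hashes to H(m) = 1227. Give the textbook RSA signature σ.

1100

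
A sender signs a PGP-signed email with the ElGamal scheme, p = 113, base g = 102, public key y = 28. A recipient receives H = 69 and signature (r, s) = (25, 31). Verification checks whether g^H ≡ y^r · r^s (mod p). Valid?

Left side g^H mod p:
Squares mod 113: 102^1≡102, 102^2≡8, 102^4≡64, 102^8≡28, 102^16≡106, 102^32≡49, 102^64≡28
69 = 64 + 4 + 1, so 102^69 ≡ 28·64·102 ≡ 63 (mod 113)
Right side y^r · r^s mod p:
Squares mod 113: 28^1≡28, 28^2≡106, 28^4≡49, 28^8≡28, 28^16≡106
25 = 16 + 8 + 1, so 28^25 ≡ 106·28·28 ≡ 49 (mod 113)
Squares mod 113: 25^1≡25, 25^2≡60, 25^4≡97, 25^8≡30, 25^16≡109
31 = 16 + 8 + 4 + 2 + 1, so 25^31 ≡ 109·30·97·60·25 ≡ 82 (mod 113)
49·82 = 4018 ≡ 63 (mod 113)
63 ≡ 63 (mod 113), so the signature is genuine.

yes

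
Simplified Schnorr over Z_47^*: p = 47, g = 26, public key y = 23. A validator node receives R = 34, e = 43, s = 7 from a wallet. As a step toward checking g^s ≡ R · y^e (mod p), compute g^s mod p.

10

26^2 = 676 ≡ 18
26^4 ≡ 18^2 = 324 ≡ 42
7 = 4 + 2 + 1, so 26^7 ≡ 42·18·26 ≡ 10 (mod 47)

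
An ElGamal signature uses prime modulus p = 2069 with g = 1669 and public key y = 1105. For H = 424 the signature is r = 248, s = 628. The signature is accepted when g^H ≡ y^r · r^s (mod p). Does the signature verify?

Left side g^H mod p:
1669^2 = 2785561 ≡ 687
1669^4 ≡ 687^2 = 471969 ≡ 237
1669^8 ≡ 237^2 = 56169 ≡ 306
1669^16 ≡ 306^2 = 93636 ≡ 531
1669^32 ≡ 531^2 = 281961 ≡ 577
1669^64 ≡ 577^2 = 332929 ≡ 1889
1669^128 ≡ 1889^2 = 3568321 ≡ 1365
1669^256 ≡ 1365^2 = 1863225 ≡ 1125
424 = 256 + 128 + 32 + 8, so 1669^424 ≡ 1125·1365·577·306 ≡ 1752 (mod 2069)
Right side y^r · r^s mod p:
1105^2 = 1221025 ≡ 315
1105^4 ≡ 315^2 = 99225 ≡ 1982
1105^8 ≡ 1982^2 = 3928324 ≡ 1362
1105^16 ≡ 1362^2 = 1855044 ≡ 1220
1105^32 ≡ 1220^2 = 1488400 ≡ 789
1105^64 ≡ 789^2 = 622521 ≡ 1821
1105^128 ≡ 1821^2 = 3316041 ≡ 1503
248 = 128 + 64 + 32 + 16 + 8, so 1105^248 ≡ 1503·1821·789·1220·1362 ≡ 1253 (mod 2069)
248^2 = 61504 ≡ 1503
248^4 ≡ 1503^2 = 2259009 ≡ 1730
248^8 ≡ 1730^2 = 2992900 ≡ 1126
248^16 ≡ 1126^2 = 1267876 ≡ 1648
248^32 ≡ 1648^2 = 2715904 ≡ 1376
248^64 ≡ 1376^2 = 1893376 ≡ 241
248^128 ≡ 241^2 = 58081 ≡ 149
248^256 ≡ 149^2 = 22201 ≡ 1511
248^512 ≡ 1511^2 = 2283121 ≡ 1014
628 = 512 + 64 + 32 + 16 + 4, so 248^628 ≡ 1014·241·1376·1648·1730 ≡ 1445 (mod 2069)
1253·1445 = 1810585 ≡ 210 (mod 2069)
1752 ≠ 210, so verification fails.

does not verify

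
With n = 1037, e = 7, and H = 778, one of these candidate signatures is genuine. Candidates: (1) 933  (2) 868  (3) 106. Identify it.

3

Candidate 1: 933^7 mod 1037 = 59
Candidate 2: 868^7 mod 1037 = 868
Candidate 3: 106^7 mod 1037 = 778
  → matches H = 778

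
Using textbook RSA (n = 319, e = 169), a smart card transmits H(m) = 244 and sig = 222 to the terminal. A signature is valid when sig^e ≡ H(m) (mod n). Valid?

no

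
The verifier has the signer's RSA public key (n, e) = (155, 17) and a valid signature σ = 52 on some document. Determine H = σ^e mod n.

σ^2 ≡ 52^2 = 2704 ≡ 69
σ^4 ≡ 69^2 = 4761 ≡ 111
σ^8 ≡ 111^2 = 12321 ≡ 76
σ^16 ≡ 76^2 = 5776 ≡ 41
17 = 16 + 1, so σ^17 ≡ 41·52 ≡ 117 (mod 155)

117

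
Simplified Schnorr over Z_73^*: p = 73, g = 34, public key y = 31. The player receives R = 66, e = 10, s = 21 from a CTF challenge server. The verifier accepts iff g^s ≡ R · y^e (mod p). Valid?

g^s mod p:
Squares mod 73: 34^1≡34, 34^2≡61, 34^4≡71, 34^8≡4, 34^16≡16
21 = 16 + 4 + 1, so 34^21 ≡ 16·71·34 ≡ 7 (mod 73)
R · y^e mod p:
Squares mod 73: 31^1≡31, 31^2≡12, 31^4≡71, 31^8≡4
10 = 8 + 2, so 31^10 ≡ 4·12 ≡ 48 (mod 73)
66·48 = 3168 ≡ 29 (mod 73)
7 ≠ 29; the check fails.

no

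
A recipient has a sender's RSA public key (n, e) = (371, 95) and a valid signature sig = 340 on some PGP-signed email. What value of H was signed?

198

Squares mod 371: sig^1≡340, sig^2≡219, sig^4≡102, sig^8≡16, sig^16≡256, sig^32≡240, sig^64≡95
95 = 64 + 16 + 8 + 4 + 2 + 1, so sig^95 ≡ 95·256·16·102·219·340 ≡ 198 (mod 371)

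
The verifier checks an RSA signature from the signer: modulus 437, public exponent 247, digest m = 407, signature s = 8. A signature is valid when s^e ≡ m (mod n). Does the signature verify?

verifies

s^247 mod 437 = 407
407 = m, so the signature checks out.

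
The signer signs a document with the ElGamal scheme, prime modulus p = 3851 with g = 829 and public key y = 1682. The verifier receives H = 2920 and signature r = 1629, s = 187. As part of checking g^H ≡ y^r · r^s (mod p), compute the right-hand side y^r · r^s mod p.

831

1682^2 = 2829124 ≡ 2490
1682^4 ≡ 2490^2 = 6200100 ≡ 3841
1682^8 ≡ 3841^2 = 14753281 ≡ 100
1682^16 ≡ 100^2 = 10000 ≡ 2298
1682^32 ≡ 2298^2 = 5280804 ≡ 1083
1682^64 ≡ 1083^2 = 1172889 ≡ 2185
1682^128 ≡ 2185^2 = 4774225 ≡ 2836
1682^256 ≡ 2836^2 = 8042896 ≡ 2008
1682^512 ≡ 2008^2 = 4032064 ≡ 67
1682^1024 ≡ 67^2 = 4489 ≡ 638
1629 = 1024 + 512 + 64 + 16 + 8 + 4 + 1, so 1682^1629 ≡ 638·67·2185·2298·100·3841·1682 ≡ 1621 (mod 3851)
1629^2 = 2653641 ≡ 302
1629^4 ≡ 302^2 = 91204 ≡ 2631
1629^8 ≡ 2631^2 = 6922161 ≡ 1914
1629^16 ≡ 1914^2 = 3663396 ≡ 1095
1629^32 ≡ 1095^2 = 1199025 ≡ 1364
1629^64 ≡ 1364^2 = 1860496 ≡ 463
1629^128 ≡ 463^2 = 214369 ≡ 2564
187 = 128 + 32 + 16 + 8 + 2 + 1, so 1629^187 ≡ 2564·1364·1095·1914·302·1629 ≡ 813 (mod 3851)
y^r · r^s ≡ 1621·813 = 1317873 ≡ 831 (mod 3851)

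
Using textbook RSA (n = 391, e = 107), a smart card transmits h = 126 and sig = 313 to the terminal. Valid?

Squares mod 391: sig^1≡313, sig^2≡219, sig^4≡259, sig^8≡220, sig^16≡307, sig^32≡18, sig^64≡324
107 = 64 + 32 + 8 + 2 + 1, so sig^107 ≡ 324·18·220·219·313 ≡ 286 (mod 391)
The recovered value 286 does not match the digest 126.

no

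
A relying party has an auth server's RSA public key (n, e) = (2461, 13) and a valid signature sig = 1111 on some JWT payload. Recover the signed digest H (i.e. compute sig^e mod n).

1170

sig^2 ≡ 1111^2 = 1234321 ≡ 1360
sig^4 ≡ 1360^2 = 1849600 ≡ 1389
sig^8 ≡ 1389^2 = 1929321 ≡ 2358
13 = 8 + 4 + 1, so sig^13 ≡ 2358·1389·1111 ≡ 1170 (mod 2461)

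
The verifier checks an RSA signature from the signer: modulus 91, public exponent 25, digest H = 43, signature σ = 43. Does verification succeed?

passes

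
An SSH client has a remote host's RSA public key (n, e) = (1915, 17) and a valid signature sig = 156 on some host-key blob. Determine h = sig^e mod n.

501

sig^17 mod 1915 = 501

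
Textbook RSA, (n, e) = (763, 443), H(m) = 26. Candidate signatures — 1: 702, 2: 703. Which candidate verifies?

Candidate 1: 702^443 mod 763 = 291
Candidate 2: 703^443 mod 763 = 26
  → matches H(m) = 26

2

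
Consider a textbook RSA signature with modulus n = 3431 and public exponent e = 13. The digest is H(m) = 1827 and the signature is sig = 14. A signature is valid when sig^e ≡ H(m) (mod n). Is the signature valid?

sig^2 ≡ 14^2 = 196
sig^4 ≡ 196^2 = 38416 ≡ 675
sig^8 ≡ 675^2 = 455625 ≡ 2733
13 = 8 + 4 + 1, so sig^13 ≡ 2733·675·14 ≡ 1713 (mod 3431)
sig^13 mod 3431 = 1713, but H(m) = 1827.

invalid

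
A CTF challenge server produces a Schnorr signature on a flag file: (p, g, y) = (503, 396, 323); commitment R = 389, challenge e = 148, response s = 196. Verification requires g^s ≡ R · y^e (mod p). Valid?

g^s mod p:
396^2 = 156816 ≡ 383
396^4 ≡ 383^2 = 146689 ≡ 316
396^8 ≡ 316^2 = 99856 ≡ 262
396^16 ≡ 262^2 = 68644 ≡ 236
396^32 ≡ 236^2 = 55696 ≡ 366
396^64 ≡ 366^2 = 133956 ≡ 158
396^128 ≡ 158^2 = 24964 ≡ 317
196 = 128 + 64 + 4, so 396^196 ≡ 317·158·316 ≡ 281 (mod 503)
R · y^e mod p:
323^2 = 104329 ≡ 208
323^4 ≡ 208^2 = 43264 ≡ 6
323^8 ≡ 6^2 = 36
323^16 ≡ 36^2 = 1296 ≡ 290
323^32 ≡ 290^2 = 84100 ≡ 99
323^64 ≡ 99^2 = 9801 ≡ 244
323^128 ≡ 244^2 = 59536 ≡ 182
148 = 128 + 16 + 4, so 323^148 ≡ 182·290·6 ≡ 293 (mod 503)
389·293 = 113977 ≡ 299 (mod 503)
281 ≠ 299; the check fails.

no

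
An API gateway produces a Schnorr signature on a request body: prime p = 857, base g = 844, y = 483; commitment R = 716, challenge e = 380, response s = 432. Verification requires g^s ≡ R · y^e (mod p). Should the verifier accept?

g^s mod p:
844^2 = 712336 ≡ 169
844^4 ≡ 169^2 = 28561 ≡ 280
844^8 ≡ 280^2 = 78400 ≡ 413
844^16 ≡ 413^2 = 170569 ≡ 26
844^32 ≡ 26^2 = 676
844^64 ≡ 676^2 = 456976 ≡ 195
844^128 ≡ 195^2 = 38025 ≡ 317
844^256 ≡ 317^2 = 100489 ≡ 220
432 = 256 + 128 + 32 + 16, so 844^432 ≡ 220·317·676·26 ≡ 280 (mod 857)
R · y^e mod p:
483^2 = 233289 ≡ 185
483^4 ≡ 185^2 = 34225 ≡ 802
483^8 ≡ 802^2 = 643204 ≡ 454
483^16 ≡ 454^2 = 206116 ≡ 436
483^32 ≡ 436^2 = 190096 ≡ 699
483^64 ≡ 699^2 = 488601 ≡ 111
483^128 ≡ 111^2 = 12321 ≡ 323
483^256 ≡ 323^2 = 104329 ≡ 632
380 = 256 + 64 + 32 + 16 + 8 + 4, so 483^380 ≡ 632·111·699·436·454·802 ≡ 776 (mod 857)
716·776 = 555616 ≡ 280 (mod 857)
280 ≡ 280 (mod 857); signature holds.

accept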